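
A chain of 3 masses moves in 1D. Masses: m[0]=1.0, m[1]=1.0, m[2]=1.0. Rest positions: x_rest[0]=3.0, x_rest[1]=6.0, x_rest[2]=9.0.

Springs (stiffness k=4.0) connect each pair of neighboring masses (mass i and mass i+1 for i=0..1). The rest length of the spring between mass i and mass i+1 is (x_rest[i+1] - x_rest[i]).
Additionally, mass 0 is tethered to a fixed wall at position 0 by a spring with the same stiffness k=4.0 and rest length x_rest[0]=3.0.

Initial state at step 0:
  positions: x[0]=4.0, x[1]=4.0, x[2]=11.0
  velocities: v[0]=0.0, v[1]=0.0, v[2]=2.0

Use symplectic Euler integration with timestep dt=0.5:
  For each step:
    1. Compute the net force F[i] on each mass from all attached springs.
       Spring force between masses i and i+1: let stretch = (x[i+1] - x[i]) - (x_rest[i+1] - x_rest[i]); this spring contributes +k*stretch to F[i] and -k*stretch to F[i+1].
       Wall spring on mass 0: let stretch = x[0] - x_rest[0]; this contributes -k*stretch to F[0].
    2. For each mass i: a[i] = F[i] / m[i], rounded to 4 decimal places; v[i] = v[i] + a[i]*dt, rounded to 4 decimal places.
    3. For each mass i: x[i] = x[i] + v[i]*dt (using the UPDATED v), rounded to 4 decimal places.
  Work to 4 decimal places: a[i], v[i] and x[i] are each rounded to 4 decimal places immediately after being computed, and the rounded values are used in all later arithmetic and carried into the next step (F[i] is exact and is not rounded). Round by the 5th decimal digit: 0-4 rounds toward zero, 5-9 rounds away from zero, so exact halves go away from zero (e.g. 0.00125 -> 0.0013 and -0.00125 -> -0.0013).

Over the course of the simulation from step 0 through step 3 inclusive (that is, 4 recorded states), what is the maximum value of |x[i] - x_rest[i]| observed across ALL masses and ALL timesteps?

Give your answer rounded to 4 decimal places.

Step 0: x=[4.0000 4.0000 11.0000] v=[0.0000 0.0000 2.0000]
Step 1: x=[0.0000 11.0000 8.0000] v=[-8.0000 14.0000 -6.0000]
Step 2: x=[7.0000 4.0000 11.0000] v=[14.0000 -14.0000 6.0000]
Step 3: x=[4.0000 7.0000 10.0000] v=[-6.0000 6.0000 -2.0000]
Max displacement = 5.0000

Answer: 5.0000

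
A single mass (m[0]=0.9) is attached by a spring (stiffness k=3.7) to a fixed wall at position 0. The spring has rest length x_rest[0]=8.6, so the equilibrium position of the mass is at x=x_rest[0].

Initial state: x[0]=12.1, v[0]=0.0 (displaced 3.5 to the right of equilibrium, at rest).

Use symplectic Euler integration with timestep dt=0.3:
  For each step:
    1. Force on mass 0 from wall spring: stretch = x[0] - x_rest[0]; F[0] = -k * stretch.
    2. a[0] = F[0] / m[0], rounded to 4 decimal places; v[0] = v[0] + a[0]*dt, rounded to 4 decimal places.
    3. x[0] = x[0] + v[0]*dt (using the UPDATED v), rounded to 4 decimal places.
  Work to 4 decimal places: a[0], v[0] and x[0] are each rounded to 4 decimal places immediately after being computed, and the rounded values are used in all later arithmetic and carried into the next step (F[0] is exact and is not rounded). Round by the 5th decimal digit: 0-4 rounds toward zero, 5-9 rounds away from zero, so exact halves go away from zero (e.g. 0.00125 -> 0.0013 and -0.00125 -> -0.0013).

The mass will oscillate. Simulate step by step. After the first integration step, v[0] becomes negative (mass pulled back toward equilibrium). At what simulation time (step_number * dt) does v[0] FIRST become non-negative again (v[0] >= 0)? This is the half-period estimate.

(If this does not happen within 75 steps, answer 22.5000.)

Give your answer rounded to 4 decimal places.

Step 0: x=[12.1000] v=[0.0000]
Step 1: x=[10.8050] v=[-4.3167]
Step 2: x=[8.6941] v=[-7.0362]
Step 3: x=[6.5484] v=[-7.1523]
Step 4: x=[5.1618] v=[-4.6220]
Step 5: x=[5.0473] v=[-0.3816]
Step 6: x=[6.2473] v=[4.0001]
First v>=0 after going negative at step 6, time=1.8000

Answer: 1.8000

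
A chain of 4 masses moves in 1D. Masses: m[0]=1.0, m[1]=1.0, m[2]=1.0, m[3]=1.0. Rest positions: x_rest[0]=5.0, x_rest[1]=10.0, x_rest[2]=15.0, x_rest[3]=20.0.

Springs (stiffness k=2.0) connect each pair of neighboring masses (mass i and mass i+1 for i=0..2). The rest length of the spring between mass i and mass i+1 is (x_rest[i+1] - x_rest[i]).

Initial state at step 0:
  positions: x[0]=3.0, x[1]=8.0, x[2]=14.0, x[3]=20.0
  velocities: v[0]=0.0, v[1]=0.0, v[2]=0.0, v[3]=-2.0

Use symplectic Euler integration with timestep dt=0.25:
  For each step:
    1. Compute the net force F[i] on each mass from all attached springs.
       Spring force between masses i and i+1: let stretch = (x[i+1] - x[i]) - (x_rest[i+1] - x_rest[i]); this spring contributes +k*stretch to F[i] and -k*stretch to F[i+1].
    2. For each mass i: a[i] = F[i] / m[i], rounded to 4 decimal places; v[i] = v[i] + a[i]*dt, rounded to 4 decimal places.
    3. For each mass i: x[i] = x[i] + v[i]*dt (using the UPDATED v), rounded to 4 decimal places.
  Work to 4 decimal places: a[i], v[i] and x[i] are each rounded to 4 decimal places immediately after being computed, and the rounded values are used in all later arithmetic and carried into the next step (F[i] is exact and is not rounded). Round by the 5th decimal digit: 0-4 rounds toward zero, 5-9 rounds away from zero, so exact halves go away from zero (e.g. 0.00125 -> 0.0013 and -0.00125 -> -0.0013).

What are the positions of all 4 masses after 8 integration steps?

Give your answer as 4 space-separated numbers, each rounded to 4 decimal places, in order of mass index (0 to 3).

Answer: 4.1806 8.2678 12.0364 16.5155

Derivation:
Step 0: x=[3.0000 8.0000 14.0000 20.0000] v=[0.0000 0.0000 0.0000 -2.0000]
Step 1: x=[3.0000 8.1250 14.0000 19.3750] v=[0.0000 0.5000 0.0000 -2.5000]
Step 2: x=[3.0156 8.3438 13.9375 18.7031] v=[0.0625 0.8750 -0.2500 -2.6875]
Step 3: x=[3.0723 8.5958 13.7715 18.0605] v=[0.2266 1.0078 -0.6641 -2.5703]
Step 4: x=[3.1944 8.8043 13.4946 17.5068] v=[0.4884 0.8339 -1.1075 -2.2148]
Step 5: x=[3.3928 8.8978 13.1330 17.0766] v=[0.7934 0.3741 -1.4466 -1.7209]
Step 6: x=[3.6543 8.8326 12.7349 16.7784] v=[1.0459 -0.2608 -1.5924 -1.1927]
Step 7: x=[3.9381 8.6079 12.3545 16.5998] v=[1.1351 -0.8988 -1.5218 -0.7145]
Step 8: x=[4.1806 8.2678 12.0364 16.5155] v=[0.9700 -1.3604 -1.2725 -0.3372]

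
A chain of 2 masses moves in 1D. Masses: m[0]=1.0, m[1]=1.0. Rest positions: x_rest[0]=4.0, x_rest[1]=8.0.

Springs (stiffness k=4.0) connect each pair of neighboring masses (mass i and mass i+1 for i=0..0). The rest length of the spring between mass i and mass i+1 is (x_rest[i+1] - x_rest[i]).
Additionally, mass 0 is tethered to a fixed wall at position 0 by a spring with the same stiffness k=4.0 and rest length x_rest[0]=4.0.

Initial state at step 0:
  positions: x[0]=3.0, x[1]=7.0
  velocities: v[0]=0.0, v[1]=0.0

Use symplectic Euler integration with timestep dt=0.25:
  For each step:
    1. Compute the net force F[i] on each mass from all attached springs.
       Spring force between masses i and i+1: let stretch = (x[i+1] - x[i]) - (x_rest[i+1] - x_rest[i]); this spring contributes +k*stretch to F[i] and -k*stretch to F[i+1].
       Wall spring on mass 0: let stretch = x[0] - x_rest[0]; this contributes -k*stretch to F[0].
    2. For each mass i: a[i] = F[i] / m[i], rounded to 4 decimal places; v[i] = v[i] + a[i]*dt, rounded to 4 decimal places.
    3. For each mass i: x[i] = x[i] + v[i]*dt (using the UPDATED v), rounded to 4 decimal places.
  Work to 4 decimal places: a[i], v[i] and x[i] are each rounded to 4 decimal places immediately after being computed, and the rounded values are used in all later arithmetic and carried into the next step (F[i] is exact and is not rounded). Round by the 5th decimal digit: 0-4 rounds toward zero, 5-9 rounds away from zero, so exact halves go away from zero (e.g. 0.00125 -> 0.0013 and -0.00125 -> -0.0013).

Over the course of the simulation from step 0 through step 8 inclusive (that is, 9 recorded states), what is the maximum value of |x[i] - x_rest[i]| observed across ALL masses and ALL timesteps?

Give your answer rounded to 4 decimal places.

Step 0: x=[3.0000 7.0000] v=[0.0000 0.0000]
Step 1: x=[3.2500 7.0000] v=[1.0000 0.0000]
Step 2: x=[3.6250 7.0625] v=[1.5000 0.2500]
Step 3: x=[3.9531 7.2656] v=[1.3125 0.8125]
Step 4: x=[4.1211 7.6406] v=[0.6719 1.5000]
Step 5: x=[4.1387 8.1357] v=[0.0703 1.9805]
Step 6: x=[4.1209 8.6316] v=[-0.0714 1.9835]
Step 7: x=[4.2005 8.9998] v=[0.3184 1.4728]
Step 8: x=[4.4298 9.1682] v=[0.9172 0.6735]
Max displacement = 1.1682

Answer: 1.1682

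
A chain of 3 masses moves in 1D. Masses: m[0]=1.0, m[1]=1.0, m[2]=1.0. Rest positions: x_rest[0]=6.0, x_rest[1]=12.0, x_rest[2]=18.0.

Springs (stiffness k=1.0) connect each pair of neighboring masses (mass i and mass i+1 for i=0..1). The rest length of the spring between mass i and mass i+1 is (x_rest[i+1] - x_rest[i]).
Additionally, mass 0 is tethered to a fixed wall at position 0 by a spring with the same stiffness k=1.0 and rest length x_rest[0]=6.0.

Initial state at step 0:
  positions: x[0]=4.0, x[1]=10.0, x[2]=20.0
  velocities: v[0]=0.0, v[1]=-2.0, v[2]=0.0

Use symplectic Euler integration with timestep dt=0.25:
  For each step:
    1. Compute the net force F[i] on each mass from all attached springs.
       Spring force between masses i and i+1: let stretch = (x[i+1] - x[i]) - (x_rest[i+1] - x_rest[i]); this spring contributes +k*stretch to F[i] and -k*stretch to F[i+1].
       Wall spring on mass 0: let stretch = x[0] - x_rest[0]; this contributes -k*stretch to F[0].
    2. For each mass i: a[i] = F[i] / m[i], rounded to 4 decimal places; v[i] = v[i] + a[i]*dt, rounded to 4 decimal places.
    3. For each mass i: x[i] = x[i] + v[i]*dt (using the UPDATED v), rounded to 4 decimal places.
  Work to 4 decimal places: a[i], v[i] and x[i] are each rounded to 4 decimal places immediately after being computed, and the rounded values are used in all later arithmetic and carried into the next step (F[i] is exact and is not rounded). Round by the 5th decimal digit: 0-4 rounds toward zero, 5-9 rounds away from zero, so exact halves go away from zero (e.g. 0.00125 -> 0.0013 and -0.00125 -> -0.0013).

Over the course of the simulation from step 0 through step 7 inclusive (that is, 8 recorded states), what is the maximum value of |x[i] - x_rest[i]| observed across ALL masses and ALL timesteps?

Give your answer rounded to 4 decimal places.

Answer: 3.0096

Derivation:
Step 0: x=[4.0000 10.0000 20.0000] v=[0.0000 -2.0000 0.0000]
Step 1: x=[4.1250 9.7500 19.7500] v=[0.5000 -1.0000 -1.0000]
Step 2: x=[4.3438 9.7735 19.2500] v=[0.8750 0.0938 -2.0000]
Step 3: x=[4.6304 10.0499 18.5327] v=[1.1465 1.1055 -2.8691]
Step 4: x=[4.9664 10.5177 17.6603] v=[1.3438 1.8713 -3.4898]
Step 5: x=[5.3389 11.0850 16.7164] v=[1.4900 2.2691 -3.7755]
Step 6: x=[5.7369 11.6451 15.7956] v=[1.5918 2.2404 -3.6834]
Step 7: x=[6.1456 12.0954 14.9904] v=[1.6346 1.8010 -3.2210]
Max displacement = 3.0096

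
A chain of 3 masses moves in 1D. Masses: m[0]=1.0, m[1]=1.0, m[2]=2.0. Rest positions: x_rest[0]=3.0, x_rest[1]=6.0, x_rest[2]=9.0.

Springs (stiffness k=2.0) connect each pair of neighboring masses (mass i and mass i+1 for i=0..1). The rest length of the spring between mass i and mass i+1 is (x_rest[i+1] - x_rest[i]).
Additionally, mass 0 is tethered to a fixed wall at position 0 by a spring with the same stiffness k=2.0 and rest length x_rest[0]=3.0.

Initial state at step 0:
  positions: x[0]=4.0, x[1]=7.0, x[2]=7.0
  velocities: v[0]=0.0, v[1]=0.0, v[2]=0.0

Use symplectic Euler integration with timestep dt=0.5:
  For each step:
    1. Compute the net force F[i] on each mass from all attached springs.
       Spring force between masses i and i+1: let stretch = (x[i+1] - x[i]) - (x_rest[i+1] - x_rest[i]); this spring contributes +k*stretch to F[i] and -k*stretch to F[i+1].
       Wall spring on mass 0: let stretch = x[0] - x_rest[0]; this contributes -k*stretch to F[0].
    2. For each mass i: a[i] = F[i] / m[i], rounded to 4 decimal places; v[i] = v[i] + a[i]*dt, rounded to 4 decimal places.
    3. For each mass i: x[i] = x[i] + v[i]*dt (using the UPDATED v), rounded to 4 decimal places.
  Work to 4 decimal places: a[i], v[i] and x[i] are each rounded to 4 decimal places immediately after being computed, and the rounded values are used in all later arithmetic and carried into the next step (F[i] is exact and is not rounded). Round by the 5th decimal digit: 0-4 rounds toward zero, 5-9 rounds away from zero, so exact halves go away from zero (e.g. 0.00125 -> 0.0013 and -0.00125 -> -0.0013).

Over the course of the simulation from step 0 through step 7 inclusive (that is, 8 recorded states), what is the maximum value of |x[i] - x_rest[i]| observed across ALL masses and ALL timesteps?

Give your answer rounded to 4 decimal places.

Step 0: x=[4.0000 7.0000 7.0000] v=[0.0000 0.0000 0.0000]
Step 1: x=[3.5000 5.5000 7.7500] v=[-1.0000 -3.0000 1.5000]
Step 2: x=[2.2500 4.1250 8.6875] v=[-2.5000 -2.7500 1.8750]
Step 3: x=[0.8125 4.0938 9.2344] v=[-2.8750 -0.0625 1.0938]
Step 4: x=[0.6094 4.9922 9.2462] v=[-0.4062 1.7968 0.0235]
Step 5: x=[2.2930 5.8262 8.9445] v=[3.3672 1.6680 -0.6035]
Step 6: x=[4.5967 6.4528 8.6132] v=[4.6074 1.2531 -0.6627]
Step 7: x=[5.5301 7.2315 8.4918] v=[1.8668 1.5574 -0.2429]
Max displacement = 2.5301

Answer: 2.5301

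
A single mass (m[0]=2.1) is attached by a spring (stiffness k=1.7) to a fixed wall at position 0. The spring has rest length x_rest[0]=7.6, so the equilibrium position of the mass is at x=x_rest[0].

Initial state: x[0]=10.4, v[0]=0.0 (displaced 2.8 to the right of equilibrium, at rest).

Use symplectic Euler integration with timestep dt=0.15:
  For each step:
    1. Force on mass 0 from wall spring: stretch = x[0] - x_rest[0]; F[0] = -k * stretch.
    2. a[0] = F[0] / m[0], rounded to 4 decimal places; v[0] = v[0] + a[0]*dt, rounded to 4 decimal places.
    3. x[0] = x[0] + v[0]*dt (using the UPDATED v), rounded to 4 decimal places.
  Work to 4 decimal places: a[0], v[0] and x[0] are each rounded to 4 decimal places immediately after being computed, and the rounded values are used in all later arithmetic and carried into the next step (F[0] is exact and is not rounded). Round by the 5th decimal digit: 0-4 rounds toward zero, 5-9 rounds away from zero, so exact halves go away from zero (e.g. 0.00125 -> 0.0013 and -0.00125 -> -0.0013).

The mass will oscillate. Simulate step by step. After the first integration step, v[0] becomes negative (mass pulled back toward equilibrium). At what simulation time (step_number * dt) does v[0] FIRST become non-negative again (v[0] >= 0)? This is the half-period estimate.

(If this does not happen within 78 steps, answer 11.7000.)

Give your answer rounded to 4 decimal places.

Answer: 3.6000

Derivation:
Step 0: x=[10.4000] v=[0.0000]
Step 1: x=[10.3490] v=[-0.3400]
Step 2: x=[10.2479] v=[-0.6738]
Step 3: x=[10.0986] v=[-0.9953]
Step 4: x=[9.9038] v=[-1.2987]
Step 5: x=[9.6670] v=[-1.5785]
Step 6: x=[9.3926] v=[-1.8295]
Step 7: x=[9.0855] v=[-2.0472]
Step 8: x=[8.7514] v=[-2.2276]
Step 9: x=[8.3963] v=[-2.3674]
Step 10: x=[8.0267] v=[-2.4641]
Step 11: x=[7.6493] v=[-2.5159]
Step 12: x=[7.2710] v=[-2.5219]
Step 13: x=[6.8987] v=[-2.4820]
Step 14: x=[6.5392] v=[-2.3968]
Step 15: x=[6.1990] v=[-2.2680]
Step 16: x=[5.8843] v=[-2.0979]
Step 17: x=[5.6009] v=[-1.8896]
Step 18: x=[5.3539] v=[-1.6469]
Step 19: x=[5.1478] v=[-1.3742]
Step 20: x=[4.9863] v=[-1.0764]
Step 21: x=[4.8725] v=[-0.7590]
Step 22: x=[4.8083] v=[-0.4278]
Step 23: x=[4.7950] v=[-0.0888]
Step 24: x=[4.8328] v=[0.2518]
First v>=0 after going negative at step 24, time=3.6000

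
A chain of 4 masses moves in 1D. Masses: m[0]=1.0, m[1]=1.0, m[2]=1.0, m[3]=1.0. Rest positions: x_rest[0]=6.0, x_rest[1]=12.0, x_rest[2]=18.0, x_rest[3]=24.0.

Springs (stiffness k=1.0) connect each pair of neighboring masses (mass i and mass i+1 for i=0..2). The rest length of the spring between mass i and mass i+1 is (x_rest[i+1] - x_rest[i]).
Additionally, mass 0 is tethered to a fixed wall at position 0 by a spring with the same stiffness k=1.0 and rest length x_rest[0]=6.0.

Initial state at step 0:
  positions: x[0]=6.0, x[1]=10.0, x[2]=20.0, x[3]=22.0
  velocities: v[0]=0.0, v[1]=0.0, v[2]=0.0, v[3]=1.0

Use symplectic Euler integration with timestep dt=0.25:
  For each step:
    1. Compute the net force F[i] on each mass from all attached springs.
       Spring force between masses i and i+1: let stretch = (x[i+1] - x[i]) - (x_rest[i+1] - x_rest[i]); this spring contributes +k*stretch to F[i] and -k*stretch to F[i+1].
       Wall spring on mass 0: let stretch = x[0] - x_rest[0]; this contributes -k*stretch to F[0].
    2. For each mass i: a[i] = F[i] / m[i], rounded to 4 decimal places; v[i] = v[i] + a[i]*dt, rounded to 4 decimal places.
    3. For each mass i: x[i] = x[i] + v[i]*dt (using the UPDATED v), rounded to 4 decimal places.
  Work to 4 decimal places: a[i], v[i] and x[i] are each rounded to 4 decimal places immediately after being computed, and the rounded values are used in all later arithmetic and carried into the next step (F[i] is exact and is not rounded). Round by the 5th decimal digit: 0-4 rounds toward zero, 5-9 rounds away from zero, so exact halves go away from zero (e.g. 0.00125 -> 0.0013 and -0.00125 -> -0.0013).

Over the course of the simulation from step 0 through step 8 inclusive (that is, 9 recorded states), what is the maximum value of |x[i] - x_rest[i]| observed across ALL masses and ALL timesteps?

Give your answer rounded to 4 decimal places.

Step 0: x=[6.0000 10.0000 20.0000 22.0000] v=[0.0000 0.0000 0.0000 1.0000]
Step 1: x=[5.8750 10.3750 19.5000 22.5000] v=[-0.5000 1.5000 -2.0000 2.0000]
Step 2: x=[5.6641 11.0391 18.6172 23.1875] v=[-0.8438 2.6563 -3.5313 2.7500]
Step 3: x=[5.4351 11.8409 17.5464 23.9644] v=[-0.9161 3.2071 -4.2833 3.1074]
Step 4: x=[5.2668 12.5989 16.5201 24.7151] v=[-0.6734 3.0320 -4.1052 3.0029]
Step 5: x=[5.2275 13.1437 15.7609 25.3287] v=[-0.1571 2.1793 -3.0368 2.4542]
Step 6: x=[5.3563 13.3574 15.4361 25.7193] v=[0.5151 0.8546 -1.2992 1.5623]
Step 7: x=[5.6504 13.2009 15.6241 25.8422] v=[1.1763 -0.6260 0.7519 0.4915]
Step 8: x=[6.0632 12.7240 16.2993 25.7015] v=[1.6513 -1.9078 2.7006 -0.5630]
Max displacement = 2.5639

Answer: 2.5639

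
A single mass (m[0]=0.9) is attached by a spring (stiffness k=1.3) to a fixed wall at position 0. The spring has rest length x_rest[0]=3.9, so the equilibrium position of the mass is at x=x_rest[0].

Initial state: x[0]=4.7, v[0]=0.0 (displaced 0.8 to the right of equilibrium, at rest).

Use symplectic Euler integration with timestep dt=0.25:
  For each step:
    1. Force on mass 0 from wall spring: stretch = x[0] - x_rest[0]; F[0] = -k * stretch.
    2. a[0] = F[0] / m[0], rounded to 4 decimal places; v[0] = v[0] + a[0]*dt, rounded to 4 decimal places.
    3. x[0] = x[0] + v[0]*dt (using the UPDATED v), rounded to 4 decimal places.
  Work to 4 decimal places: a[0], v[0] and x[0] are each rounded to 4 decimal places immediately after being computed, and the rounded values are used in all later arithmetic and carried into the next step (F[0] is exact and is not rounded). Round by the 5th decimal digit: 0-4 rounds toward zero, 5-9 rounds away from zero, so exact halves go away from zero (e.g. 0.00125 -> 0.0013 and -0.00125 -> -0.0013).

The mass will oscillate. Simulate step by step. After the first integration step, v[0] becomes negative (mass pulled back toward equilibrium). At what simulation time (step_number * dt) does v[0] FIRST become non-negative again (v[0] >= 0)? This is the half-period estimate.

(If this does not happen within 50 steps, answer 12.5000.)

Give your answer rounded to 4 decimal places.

Answer: 2.7500

Derivation:
Step 0: x=[4.7000] v=[0.0000]
Step 1: x=[4.6278] v=[-0.2889]
Step 2: x=[4.4899] v=[-0.5517]
Step 3: x=[4.2987] v=[-0.7647]
Step 4: x=[4.0715] v=[-0.9087]
Step 5: x=[3.8289] v=[-0.9706]
Step 6: x=[3.5927] v=[-0.9449]
Step 7: x=[3.3842] v=[-0.8339]
Step 8: x=[3.2223] v=[-0.6477]
Step 9: x=[3.1216] v=[-0.4030]
Step 10: x=[3.0911] v=[-0.1219]
Step 11: x=[3.1337] v=[0.1702]
First v>=0 after going negative at step 11, time=2.7500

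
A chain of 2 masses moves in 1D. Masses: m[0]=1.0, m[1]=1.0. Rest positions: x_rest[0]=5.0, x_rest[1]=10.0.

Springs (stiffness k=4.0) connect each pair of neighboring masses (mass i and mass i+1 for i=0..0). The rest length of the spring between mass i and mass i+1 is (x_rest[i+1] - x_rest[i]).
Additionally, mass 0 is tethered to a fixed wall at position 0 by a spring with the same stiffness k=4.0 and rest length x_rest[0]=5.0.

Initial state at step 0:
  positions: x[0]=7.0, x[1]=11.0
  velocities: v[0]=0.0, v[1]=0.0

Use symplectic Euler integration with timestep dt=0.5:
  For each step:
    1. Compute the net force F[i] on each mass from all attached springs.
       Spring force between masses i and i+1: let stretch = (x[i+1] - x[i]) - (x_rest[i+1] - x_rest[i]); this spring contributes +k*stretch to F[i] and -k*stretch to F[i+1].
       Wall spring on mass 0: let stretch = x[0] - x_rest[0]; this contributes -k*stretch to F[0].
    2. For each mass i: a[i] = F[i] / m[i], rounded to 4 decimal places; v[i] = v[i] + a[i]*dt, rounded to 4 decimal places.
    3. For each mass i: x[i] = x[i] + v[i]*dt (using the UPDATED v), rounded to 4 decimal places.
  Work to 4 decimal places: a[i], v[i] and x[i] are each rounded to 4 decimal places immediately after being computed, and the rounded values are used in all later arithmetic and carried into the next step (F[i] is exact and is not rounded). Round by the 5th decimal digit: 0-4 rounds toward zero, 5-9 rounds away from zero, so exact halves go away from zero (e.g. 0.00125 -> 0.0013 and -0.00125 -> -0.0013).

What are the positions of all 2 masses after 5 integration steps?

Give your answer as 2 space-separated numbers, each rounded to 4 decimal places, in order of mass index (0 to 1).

Answer: 3.0000 9.0000

Derivation:
Step 0: x=[7.0000 11.0000] v=[0.0000 0.0000]
Step 1: x=[4.0000 12.0000] v=[-6.0000 2.0000]
Step 2: x=[5.0000 10.0000] v=[2.0000 -4.0000]
Step 3: x=[6.0000 8.0000] v=[2.0000 -4.0000]
Step 4: x=[3.0000 9.0000] v=[-6.0000 2.0000]
Step 5: x=[3.0000 9.0000] v=[0.0000 0.0000]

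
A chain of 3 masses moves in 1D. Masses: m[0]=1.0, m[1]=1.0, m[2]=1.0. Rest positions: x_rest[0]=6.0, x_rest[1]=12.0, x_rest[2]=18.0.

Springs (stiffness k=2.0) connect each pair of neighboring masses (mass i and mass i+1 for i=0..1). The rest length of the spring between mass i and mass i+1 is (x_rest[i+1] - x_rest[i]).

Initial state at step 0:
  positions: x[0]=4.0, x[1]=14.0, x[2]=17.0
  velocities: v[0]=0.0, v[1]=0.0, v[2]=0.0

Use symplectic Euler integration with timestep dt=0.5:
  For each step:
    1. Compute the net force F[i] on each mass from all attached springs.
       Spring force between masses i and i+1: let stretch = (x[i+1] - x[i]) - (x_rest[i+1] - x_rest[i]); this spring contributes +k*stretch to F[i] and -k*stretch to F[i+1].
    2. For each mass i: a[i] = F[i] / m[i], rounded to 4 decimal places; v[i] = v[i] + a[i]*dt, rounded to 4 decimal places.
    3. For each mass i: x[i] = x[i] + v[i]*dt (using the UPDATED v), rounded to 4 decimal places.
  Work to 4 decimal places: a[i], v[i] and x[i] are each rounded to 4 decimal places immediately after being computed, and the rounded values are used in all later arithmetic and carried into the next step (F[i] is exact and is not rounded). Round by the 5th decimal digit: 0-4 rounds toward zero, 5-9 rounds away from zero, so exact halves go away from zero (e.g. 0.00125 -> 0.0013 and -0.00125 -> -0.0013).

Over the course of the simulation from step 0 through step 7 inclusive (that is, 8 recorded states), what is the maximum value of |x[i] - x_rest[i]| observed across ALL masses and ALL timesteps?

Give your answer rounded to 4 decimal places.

Step 0: x=[4.0000 14.0000 17.0000] v=[0.0000 0.0000 0.0000]
Step 1: x=[6.0000 10.5000 18.5000] v=[4.0000 -7.0000 3.0000]
Step 2: x=[7.2500 8.7500 19.0000] v=[2.5000 -3.5000 1.0000]
Step 3: x=[6.2500 11.3750 17.3750] v=[-2.0000 5.2500 -3.2500]
Step 4: x=[4.8125 14.4375 15.7500] v=[-2.8750 6.1250 -3.2500]
Step 5: x=[5.1875 13.3438 16.4688] v=[0.7500 -2.1875 1.4375]
Step 6: x=[6.6407 9.7344 18.6251] v=[2.9063 -7.2188 4.3125]
Step 7: x=[6.6407 9.0235 19.3360] v=[0.0000 -1.4218 1.4218]
Max displacement = 3.2500

Answer: 3.2500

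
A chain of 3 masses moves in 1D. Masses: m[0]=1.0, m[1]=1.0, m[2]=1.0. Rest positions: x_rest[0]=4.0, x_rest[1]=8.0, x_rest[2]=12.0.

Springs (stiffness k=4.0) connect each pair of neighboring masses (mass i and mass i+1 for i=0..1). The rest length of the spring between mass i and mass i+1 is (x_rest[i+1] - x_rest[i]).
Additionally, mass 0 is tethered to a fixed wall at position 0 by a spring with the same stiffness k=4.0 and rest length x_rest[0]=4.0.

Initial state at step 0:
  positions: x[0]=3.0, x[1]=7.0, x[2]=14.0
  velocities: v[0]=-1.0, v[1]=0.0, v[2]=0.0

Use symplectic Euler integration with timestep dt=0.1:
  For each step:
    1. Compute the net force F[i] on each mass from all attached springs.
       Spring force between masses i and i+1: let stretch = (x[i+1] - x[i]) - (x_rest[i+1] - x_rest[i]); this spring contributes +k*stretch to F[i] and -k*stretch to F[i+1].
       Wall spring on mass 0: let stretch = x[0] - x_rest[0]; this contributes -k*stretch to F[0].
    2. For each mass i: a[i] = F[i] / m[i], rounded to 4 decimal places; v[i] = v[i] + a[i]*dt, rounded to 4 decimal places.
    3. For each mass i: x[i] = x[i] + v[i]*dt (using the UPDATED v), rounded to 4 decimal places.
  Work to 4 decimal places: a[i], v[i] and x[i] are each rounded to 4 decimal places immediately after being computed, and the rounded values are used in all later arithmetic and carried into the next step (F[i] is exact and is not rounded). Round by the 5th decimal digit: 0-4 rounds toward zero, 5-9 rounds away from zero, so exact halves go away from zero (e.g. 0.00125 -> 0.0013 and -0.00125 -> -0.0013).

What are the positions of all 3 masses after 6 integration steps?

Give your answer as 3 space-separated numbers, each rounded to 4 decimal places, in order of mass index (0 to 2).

Answer: 3.5414 8.6326 12.0731

Derivation:
Step 0: x=[3.0000 7.0000 14.0000] v=[-1.0000 0.0000 0.0000]
Step 1: x=[2.9400 7.1200 13.8800] v=[-0.6000 1.2000 -1.2000]
Step 2: x=[2.9296 7.3432 13.6496] v=[-0.1040 2.2320 -2.3040]
Step 3: x=[2.9786 7.6421 13.3269] v=[0.4896 2.9891 -3.2266]
Step 4: x=[3.0950 7.9819 12.9369] v=[1.1636 3.3976 -3.9005]
Step 5: x=[3.2830 8.3244 12.5087] v=[1.8804 3.4248 -4.2825]
Step 6: x=[3.5414 8.6326 12.0731] v=[2.5838 3.0820 -4.3562]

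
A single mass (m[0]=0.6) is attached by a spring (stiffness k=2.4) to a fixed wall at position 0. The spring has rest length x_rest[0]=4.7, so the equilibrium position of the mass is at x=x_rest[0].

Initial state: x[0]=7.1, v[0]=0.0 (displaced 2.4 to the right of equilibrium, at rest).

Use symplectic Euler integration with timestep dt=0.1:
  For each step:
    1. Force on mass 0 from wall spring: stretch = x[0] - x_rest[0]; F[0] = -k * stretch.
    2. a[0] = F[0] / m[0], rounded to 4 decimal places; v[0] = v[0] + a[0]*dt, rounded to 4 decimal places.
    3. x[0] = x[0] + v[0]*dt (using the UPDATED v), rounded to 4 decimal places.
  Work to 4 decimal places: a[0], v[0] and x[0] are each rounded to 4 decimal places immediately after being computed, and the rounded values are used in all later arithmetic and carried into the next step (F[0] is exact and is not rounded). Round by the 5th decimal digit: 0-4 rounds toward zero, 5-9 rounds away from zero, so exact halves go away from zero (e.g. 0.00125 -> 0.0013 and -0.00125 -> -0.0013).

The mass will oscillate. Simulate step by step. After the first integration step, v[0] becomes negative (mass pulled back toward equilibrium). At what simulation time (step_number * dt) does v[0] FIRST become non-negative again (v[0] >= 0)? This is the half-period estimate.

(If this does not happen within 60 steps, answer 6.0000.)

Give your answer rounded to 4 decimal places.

Answer: 1.6000

Derivation:
Step 0: x=[7.1000] v=[0.0000]
Step 1: x=[7.0040] v=[-0.9600]
Step 2: x=[6.8158] v=[-1.8816]
Step 3: x=[6.5430] v=[-2.7279]
Step 4: x=[6.1965] v=[-3.4651]
Step 5: x=[5.7901] v=[-4.0637]
Step 6: x=[5.3401] v=[-4.4997]
Step 7: x=[4.8645] v=[-4.7557]
Step 8: x=[4.3824] v=[-4.8215]
Step 9: x=[3.9130] v=[-4.6945]
Step 10: x=[3.4750] v=[-4.3797]
Step 11: x=[3.0860] v=[-3.8897]
Step 12: x=[2.7616] v=[-3.2441]
Step 13: x=[2.5147] v=[-2.4687]
Step 14: x=[2.3552] v=[-1.5946]
Step 15: x=[2.2895] v=[-0.6567]
Step 16: x=[2.3203] v=[0.3075]
First v>=0 after going negative at step 16, time=1.6000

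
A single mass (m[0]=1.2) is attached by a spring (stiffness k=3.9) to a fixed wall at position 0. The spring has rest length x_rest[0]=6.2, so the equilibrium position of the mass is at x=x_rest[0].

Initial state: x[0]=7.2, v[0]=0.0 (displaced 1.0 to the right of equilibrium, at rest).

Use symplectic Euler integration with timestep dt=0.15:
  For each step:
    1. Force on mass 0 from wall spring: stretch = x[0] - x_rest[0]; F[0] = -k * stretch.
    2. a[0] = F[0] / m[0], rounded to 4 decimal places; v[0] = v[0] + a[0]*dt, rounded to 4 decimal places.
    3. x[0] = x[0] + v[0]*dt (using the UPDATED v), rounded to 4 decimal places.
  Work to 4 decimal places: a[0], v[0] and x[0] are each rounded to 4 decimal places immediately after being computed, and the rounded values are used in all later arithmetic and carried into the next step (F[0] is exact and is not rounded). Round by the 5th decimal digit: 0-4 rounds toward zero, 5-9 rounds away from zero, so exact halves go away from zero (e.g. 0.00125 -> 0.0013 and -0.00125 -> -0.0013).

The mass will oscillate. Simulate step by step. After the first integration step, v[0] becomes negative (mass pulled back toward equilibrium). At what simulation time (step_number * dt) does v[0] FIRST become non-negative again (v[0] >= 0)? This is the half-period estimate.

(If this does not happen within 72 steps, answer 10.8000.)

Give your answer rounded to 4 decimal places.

Answer: 1.8000

Derivation:
Step 0: x=[7.2000] v=[0.0000]
Step 1: x=[7.1269] v=[-0.4875]
Step 2: x=[6.9860] v=[-0.9394]
Step 3: x=[6.7876] v=[-1.3226]
Step 4: x=[6.5462] v=[-1.6091]
Step 5: x=[6.2795] v=[-1.7779]
Step 6: x=[6.0070] v=[-1.8167]
Step 7: x=[5.7486] v=[-1.7226]
Step 8: x=[5.5232] v=[-1.5025]
Step 9: x=[5.3473] v=[-1.1726]
Step 10: x=[5.2338] v=[-0.7569]
Step 11: x=[5.1909] v=[-0.2859]
Step 12: x=[5.2218] v=[0.2060]
First v>=0 after going negative at step 12, time=1.8000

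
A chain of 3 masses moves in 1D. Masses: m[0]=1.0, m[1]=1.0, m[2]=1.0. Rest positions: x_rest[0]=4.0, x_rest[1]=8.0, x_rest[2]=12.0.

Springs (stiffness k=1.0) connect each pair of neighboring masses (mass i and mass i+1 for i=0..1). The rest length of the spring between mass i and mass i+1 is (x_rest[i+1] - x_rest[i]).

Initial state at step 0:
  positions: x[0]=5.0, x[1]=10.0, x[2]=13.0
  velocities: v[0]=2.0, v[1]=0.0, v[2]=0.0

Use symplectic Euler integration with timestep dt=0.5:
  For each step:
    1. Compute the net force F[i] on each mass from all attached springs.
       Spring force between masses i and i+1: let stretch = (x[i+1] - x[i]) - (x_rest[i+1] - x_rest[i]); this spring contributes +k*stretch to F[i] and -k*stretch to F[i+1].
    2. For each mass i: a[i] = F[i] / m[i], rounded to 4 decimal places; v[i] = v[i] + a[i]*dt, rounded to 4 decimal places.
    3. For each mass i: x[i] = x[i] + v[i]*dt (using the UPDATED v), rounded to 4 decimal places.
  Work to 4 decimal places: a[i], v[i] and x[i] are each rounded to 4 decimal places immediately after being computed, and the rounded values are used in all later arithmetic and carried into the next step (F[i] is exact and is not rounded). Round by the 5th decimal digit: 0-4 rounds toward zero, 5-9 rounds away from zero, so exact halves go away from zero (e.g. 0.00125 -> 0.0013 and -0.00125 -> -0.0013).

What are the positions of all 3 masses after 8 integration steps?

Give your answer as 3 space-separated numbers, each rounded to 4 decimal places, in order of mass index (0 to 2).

Step 0: x=[5.0000 10.0000 13.0000] v=[2.0000 0.0000 0.0000]
Step 1: x=[6.2500 9.5000 13.2500] v=[2.5000 -1.0000 0.5000]
Step 2: x=[7.3125 9.1250 13.5625] v=[2.1250 -0.7500 0.6250]
Step 3: x=[7.8282 9.4063 13.7657] v=[1.0313 0.5625 0.4063]
Step 4: x=[7.7384 10.3829 13.8790] v=[-0.1797 1.9532 0.2266]
Step 5: x=[7.3097 11.5724 14.1183] v=[-0.8575 2.3790 0.4786]
Step 6: x=[6.9466 12.3327 14.7212] v=[-0.7262 1.5206 1.2057]
Step 7: x=[6.9300 12.3436 15.7270] v=[-0.0332 0.0218 2.0115]
Step 8: x=[7.2668 11.8470 16.8869] v=[0.6736 -0.9933 2.3198]

Answer: 7.2668 11.8470 16.8869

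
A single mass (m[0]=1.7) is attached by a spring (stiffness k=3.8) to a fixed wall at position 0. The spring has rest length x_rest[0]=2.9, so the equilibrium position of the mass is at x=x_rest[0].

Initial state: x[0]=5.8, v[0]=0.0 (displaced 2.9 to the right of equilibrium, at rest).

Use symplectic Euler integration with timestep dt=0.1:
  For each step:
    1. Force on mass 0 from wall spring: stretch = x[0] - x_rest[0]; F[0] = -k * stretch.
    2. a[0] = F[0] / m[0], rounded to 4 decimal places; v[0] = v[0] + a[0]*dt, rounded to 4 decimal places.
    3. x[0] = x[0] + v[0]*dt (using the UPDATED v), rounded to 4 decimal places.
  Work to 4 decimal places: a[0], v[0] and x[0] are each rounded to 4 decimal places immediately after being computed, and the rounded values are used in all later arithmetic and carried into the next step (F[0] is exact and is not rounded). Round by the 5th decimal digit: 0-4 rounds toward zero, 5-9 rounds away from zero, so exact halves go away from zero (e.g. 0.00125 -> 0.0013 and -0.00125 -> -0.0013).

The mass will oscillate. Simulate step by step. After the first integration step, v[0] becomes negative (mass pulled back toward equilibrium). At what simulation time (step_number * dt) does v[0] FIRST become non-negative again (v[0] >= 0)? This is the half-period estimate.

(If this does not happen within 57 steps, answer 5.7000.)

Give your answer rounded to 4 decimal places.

Step 0: x=[5.8000] v=[0.0000]
Step 1: x=[5.7352] v=[-0.6482]
Step 2: x=[5.6070] v=[-1.2820]
Step 3: x=[5.4183] v=[-1.8871]
Step 4: x=[5.1733] v=[-2.4500]
Step 5: x=[4.8775] v=[-2.9582]
Step 6: x=[4.5375] v=[-3.4002]
Step 7: x=[4.1609] v=[-3.7662]
Step 8: x=[3.7561] v=[-4.0481]
Step 9: x=[3.3322] v=[-4.2395]
Step 10: x=[2.8986] v=[-4.3361]
Step 11: x=[2.4650] v=[-4.3358]
Step 12: x=[2.0411] v=[-4.2386]
Step 13: x=[1.6364] v=[-4.0466]
Step 14: x=[1.2600] v=[-3.7642]
Step 15: x=[0.9202] v=[-3.3976]
Step 16: x=[0.6247] v=[-2.9551]
Step 17: x=[0.3801] v=[-2.4465]
Step 18: x=[0.1918] v=[-1.8832]
Step 19: x=[0.0640] v=[-1.2778]
Step 20: x=[-0.0004] v=[-0.6439]
Step 21: x=[0.0000] v=[0.0044]
First v>=0 after going negative at step 21, time=2.1000

Answer: 2.1000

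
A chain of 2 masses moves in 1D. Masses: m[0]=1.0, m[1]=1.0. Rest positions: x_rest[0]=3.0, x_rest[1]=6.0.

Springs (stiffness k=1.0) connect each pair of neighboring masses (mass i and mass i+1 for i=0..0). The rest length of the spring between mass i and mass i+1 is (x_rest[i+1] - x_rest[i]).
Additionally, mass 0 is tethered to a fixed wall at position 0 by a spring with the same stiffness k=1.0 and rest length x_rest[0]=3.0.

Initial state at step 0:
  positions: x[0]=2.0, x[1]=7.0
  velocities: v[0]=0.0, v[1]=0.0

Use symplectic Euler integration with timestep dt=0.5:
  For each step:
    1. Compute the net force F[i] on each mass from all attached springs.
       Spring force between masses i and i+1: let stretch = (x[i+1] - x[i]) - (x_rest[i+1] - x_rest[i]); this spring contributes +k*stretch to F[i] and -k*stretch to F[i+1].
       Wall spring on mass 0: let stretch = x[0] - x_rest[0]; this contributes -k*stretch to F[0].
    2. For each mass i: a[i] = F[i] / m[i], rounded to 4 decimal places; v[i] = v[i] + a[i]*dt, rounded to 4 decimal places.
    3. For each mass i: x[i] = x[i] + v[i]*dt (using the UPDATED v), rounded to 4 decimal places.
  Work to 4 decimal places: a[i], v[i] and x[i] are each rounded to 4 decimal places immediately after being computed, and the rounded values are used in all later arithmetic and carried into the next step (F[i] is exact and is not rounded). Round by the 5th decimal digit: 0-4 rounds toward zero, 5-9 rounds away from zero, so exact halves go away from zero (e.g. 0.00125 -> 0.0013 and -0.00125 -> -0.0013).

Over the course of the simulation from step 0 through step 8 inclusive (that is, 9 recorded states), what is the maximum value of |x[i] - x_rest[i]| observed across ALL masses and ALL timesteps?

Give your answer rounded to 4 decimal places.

Answer: 1.3980

Derivation:
Step 0: x=[2.0000 7.0000] v=[0.0000 0.0000]
Step 1: x=[2.7500 6.5000] v=[1.5000 -1.0000]
Step 2: x=[3.7500 5.8125] v=[2.0000 -1.3750]
Step 3: x=[4.3282 5.3594] v=[1.1563 -0.9063]
Step 4: x=[4.0821 5.3985] v=[-0.4922 0.0781]
Step 5: x=[3.1446 5.8585] v=[-1.8751 0.9199]
Step 6: x=[2.0994 6.3900] v=[-2.0905 1.0630]
Step 7: x=[1.6020 6.5989] v=[-0.9949 0.4177]
Step 8: x=[1.9533 6.3085] v=[0.7026 -0.5808]
Max displacement = 1.3980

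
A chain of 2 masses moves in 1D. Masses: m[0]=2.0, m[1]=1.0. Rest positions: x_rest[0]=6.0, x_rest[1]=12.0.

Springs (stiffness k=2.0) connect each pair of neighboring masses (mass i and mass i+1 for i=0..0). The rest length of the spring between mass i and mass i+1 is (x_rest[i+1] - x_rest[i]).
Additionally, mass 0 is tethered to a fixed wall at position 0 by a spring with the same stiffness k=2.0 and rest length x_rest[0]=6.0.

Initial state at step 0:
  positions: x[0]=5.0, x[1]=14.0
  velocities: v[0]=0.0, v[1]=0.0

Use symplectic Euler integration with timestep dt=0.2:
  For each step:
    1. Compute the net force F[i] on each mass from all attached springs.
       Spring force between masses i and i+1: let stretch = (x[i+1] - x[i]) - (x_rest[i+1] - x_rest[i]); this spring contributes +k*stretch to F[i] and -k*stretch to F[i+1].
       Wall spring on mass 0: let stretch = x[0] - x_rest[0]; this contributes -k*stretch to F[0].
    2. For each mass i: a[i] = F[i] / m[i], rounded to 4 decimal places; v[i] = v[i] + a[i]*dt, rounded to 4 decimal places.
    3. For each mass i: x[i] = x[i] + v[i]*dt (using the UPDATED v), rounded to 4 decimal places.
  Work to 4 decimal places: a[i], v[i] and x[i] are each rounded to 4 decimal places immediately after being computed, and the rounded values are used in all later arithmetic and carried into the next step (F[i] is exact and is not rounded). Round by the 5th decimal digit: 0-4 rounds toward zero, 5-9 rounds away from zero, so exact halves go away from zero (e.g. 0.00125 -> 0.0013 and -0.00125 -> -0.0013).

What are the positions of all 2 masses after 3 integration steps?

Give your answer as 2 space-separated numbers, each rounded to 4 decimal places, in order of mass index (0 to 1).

Step 0: x=[5.0000 14.0000] v=[0.0000 0.0000]
Step 1: x=[5.1600 13.7600] v=[0.8000 -1.2000]
Step 2: x=[5.4576 13.3120] v=[1.4880 -2.2400]
Step 3: x=[5.8511 12.7156] v=[1.9674 -2.9818]

Answer: 5.8511 12.7156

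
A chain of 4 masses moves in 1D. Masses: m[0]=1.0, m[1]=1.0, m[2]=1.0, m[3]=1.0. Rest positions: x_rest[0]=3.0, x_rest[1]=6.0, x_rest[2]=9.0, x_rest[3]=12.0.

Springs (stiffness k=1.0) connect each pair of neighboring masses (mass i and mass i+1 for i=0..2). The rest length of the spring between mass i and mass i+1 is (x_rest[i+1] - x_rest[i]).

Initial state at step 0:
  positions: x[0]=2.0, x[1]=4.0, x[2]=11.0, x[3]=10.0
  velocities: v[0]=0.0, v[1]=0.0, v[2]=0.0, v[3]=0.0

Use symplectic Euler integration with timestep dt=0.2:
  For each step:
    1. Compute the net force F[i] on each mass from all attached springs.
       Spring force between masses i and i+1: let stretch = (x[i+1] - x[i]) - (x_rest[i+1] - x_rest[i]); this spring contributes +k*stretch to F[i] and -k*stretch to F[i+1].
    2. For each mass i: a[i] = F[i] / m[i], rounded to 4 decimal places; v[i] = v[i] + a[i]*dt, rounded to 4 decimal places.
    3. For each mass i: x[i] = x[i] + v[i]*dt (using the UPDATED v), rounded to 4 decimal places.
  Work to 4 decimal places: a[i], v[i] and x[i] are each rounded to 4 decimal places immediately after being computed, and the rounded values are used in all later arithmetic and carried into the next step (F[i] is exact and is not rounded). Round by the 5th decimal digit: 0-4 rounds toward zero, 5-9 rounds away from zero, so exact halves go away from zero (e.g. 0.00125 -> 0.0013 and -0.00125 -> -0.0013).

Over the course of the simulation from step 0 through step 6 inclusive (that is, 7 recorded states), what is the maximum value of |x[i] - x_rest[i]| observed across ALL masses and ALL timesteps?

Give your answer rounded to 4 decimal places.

Answer: 2.3256

Derivation:
Step 0: x=[2.0000 4.0000 11.0000 10.0000] v=[0.0000 0.0000 0.0000 0.0000]
Step 1: x=[1.9600 4.2000 10.6800 10.1600] v=[-0.2000 1.0000 -1.6000 0.8000]
Step 2: x=[1.8896 4.5696 10.0800 10.4608] v=[-0.3520 1.8480 -3.0000 1.5040]
Step 3: x=[1.8064 5.0524 9.2748 10.8664] v=[-0.4160 2.4141 -4.0259 2.0278]
Step 4: x=[1.7330 5.5743 8.3644 11.3283] v=[-0.3668 2.6094 -4.5521 2.3095]
Step 5: x=[1.6933 6.0541 7.4609 11.7916] v=[-0.1985 2.3992 -4.5173 2.3167]
Step 6: x=[1.7080 6.4158 6.6744 12.2017] v=[0.0737 1.8084 -3.9325 2.0506]
Max displacement = 2.3256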